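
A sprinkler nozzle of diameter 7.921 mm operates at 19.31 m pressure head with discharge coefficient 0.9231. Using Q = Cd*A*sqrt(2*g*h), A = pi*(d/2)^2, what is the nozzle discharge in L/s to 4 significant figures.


A = pi*(7.921e-3/2)^2 = 4.92776e-05 m^2
Q = 0.9231 * 4.92776e-05 * sqrt(2*9.81*19.31) * 1000 = 0.8854 L/s
Therefore the nozzle discharge = 0.8854 L/s.


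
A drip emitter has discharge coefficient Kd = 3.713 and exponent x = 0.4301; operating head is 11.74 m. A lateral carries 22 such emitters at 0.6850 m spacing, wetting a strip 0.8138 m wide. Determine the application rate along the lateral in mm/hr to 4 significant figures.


Approach: apply the emitter equation with a lateral mass balance, q = Kd*h^x; Q = n*q; rate = Q/(n*spacing*width).
Step 1 — single emitter flow (q = Kd*h^x):
  q = 3.713 * 11.74^0.4301 = 10.7100 L/hr
Step 2 — total lateral flow: Q = 22 * 10.7100 = 235.620 L/hr
Step 3 — wetted area: A = 22 * 0.6850 * 0.8138 = 12.2640 m^2
Step 4 — application rate: Q/A = 235.620/12.2640 = 19.21 mm/hr
Therefore the application rate along the lateral = 19.21 mm/hr.


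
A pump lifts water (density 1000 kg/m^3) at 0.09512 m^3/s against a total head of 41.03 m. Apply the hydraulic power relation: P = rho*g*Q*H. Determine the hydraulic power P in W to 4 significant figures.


P = 1000 * 9.81 * 0.09512 * 41.03 = 38290 W
Therefore the hydraulic power P = 38290 W.


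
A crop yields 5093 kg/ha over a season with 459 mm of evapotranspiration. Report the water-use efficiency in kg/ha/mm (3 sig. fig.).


Approach: apply the water-use efficiency ratio, WUE = yield/ET.
WUE = 5093 / 459 = 11.1 kg/ha/mm
Therefore the water-use efficiency = 11.1 kg/ha/mm.


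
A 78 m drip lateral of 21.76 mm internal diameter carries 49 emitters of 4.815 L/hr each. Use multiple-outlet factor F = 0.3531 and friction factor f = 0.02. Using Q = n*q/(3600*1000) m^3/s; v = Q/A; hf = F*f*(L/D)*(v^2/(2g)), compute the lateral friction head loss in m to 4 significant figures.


Q = 49*4.815/(3600*1000) = 6.55375e-05 m^3/s
A = pi*(21.76e-3/2)^2 = 3.71884e-04 m^2, so v = Q/A = 0.176231 m/s
hf = 0.3531*0.02*(78/0.02176)*(0.176231^2/(2*9.81)) = 0.04007 m
Therefore the lateral friction head loss = 0.04007 m.


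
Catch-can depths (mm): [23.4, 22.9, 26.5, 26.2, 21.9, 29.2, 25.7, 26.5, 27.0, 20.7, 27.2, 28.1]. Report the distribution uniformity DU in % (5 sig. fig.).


Approach: apply the low-quarter distribution uniformity, DU = (mean of lowest quarter of readings / overall mean)*100.
sorted lowest 3 of 12: [20.7, 21.9, 22.9] -> mean = 21.83333 mm
overall mean = 25.44167 mm
DU = (21.83333/25.44167)*100 = 85.817 %
Therefore the distribution uniformity DU = 85.817 %.


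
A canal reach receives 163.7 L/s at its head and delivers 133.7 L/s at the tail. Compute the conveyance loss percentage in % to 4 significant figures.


Approach: apply the conveyance loss ratio, loss% = ((Q_head - Q_tail)/Q_head)*100.
loss = ((163.7 - 133.7)/163.7)*100 = 18.33 %
Therefore the conveyance loss percentage = 18.33 %.


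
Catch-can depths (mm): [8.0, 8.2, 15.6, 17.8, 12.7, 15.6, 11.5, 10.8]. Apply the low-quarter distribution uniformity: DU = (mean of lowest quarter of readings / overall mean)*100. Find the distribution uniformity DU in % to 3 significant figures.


sorted lowest 2 of 8: [8.0, 8.2] -> mean = 8.1000 mm
overall mean = 12.525 mm
DU = (8.1000/12.525)*100 = 64.7 %
Therefore the distribution uniformity DU = 64.7 %.


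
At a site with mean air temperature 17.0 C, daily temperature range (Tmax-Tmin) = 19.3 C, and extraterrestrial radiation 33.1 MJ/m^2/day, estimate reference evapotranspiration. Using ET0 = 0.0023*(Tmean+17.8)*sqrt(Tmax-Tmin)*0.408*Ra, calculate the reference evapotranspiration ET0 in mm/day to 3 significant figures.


ET0 = 0.0023*(17.0+17.8)*sqrt(19.3)*0.408*33.1 = 4.75 mm/day
Therefore the reference evapotranspiration ET0 = 4.75 mm/day.


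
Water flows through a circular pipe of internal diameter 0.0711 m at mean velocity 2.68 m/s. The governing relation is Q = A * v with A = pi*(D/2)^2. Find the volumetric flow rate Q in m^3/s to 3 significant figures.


A = pi*(0.0711/2)^2 = 0.0039704 m^2
Q = 0.0039704 * 2.68 = 0.0106 m^3/s
Therefore the volumetric flow rate Q = 0.0106 m^3/s.


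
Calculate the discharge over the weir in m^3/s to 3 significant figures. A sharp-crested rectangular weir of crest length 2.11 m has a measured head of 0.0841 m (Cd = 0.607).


Approach: apply the rectangular weir equation, Q = (2/3)*Cd*L*sqrt(2g)*H^1.5.
Q = (2/3)*0.607*2.11*sqrt(2*9.81)*0.0841^1.5 = 0.0922 m^3/s
Therefore the discharge over the weir = 0.0922 m^3/s.


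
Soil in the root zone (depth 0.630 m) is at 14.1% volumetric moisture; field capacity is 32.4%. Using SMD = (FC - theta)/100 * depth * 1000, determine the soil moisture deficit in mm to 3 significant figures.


SMD = (32.4 - 14.1)/100 * 0.630 * 1000 = 115 mm
Therefore the soil moisture deficit = 115 mm.


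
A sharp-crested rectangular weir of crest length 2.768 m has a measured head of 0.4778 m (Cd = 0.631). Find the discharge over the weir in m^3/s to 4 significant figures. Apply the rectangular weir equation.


Approach: apply the rectangular weir equation, Q = (2/3)*Cd*L*sqrt(2g)*H^1.5.
Q = (2/3)*0.631*2.768*sqrt(2*9.81)*0.4778^1.5 = 1.703 m^3/s
Therefore the discharge over the weir = 1.703 m^3/s.


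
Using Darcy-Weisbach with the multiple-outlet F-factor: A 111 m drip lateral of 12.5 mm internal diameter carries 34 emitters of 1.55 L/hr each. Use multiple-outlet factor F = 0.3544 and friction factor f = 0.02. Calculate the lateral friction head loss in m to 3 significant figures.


Approach: apply Darcy-Weisbach with the multiple-outlet F-factor, Q = n*q/(3600*1000) m^3/s; v = Q/A; hf = F*f*(L/D)*(v^2/(2g)).
Q = 34*1.55/(3600*1000) = 1.4639e-05 m^3/s
A = pi*(12.5e-3/2)^2 = 1.2272e-04 m^2, so v = Q/A = 0.11929 m/s
hf = 0.3544*0.02*(111/0.0125)*(0.11929^2/(2*9.81)) = 0.0456 m
Therefore the lateral friction head loss = 0.0456 m.


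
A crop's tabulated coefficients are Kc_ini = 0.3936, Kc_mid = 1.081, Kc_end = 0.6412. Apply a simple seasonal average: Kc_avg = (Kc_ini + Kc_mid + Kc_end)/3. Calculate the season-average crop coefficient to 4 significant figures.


Kc_avg = (0.3936 + 1.081 + 0.6412)/3 = 0.7053
Therefore the season-average crop coefficient = 0.7053.


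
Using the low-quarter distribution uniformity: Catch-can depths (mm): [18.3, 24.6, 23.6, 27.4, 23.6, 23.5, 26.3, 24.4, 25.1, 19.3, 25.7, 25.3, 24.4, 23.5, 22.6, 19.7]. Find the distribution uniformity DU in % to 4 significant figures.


Approach: apply the low-quarter distribution uniformity, DU = (mean of lowest quarter of readings / overall mean)*100.
sorted lowest 4 of 16: [18.3, 19.3, 19.7, 22.6] -> mean = 19.9750 mm
overall mean = 23.5813 mm
DU = (19.9750/23.5813)*100 = 84.71 %
Therefore the distribution uniformity DU = 84.71 %.


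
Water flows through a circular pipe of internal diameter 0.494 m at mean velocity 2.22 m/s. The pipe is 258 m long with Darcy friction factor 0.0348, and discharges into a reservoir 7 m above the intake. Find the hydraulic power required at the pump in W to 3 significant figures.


Approach: apply continuity + Darcy-Weisbach + hydraulic power, Q = A*v; hf = f*(L/D)*(v^2/(2g)); H = static + hf; P = rho*g*Q*H.
Step 1 — flow rate (continuity, Q = A*v):
  A = pi*(0.494/2)^2 = 0.19167 m^2
  Q = 0.19167 * 2.22 = 0.42550 m^3/s
Step 2 — friction head loss (Darcy-Weisbach):
  hf = 0.0348 * (258/0.494) * (2.22^2 / (2*9.81))
  hf = 4.5654 m
Step 3 — total head: H = 7 + 4.5654 = 11.565 m
Step 4 — hydraulic power (P = rho*g*Q*H):
  P = 1000 * 9.81 * 0.42550 * 11.565 = 48300 W
Therefore the hydraulic power required at the pump = 48300 W.


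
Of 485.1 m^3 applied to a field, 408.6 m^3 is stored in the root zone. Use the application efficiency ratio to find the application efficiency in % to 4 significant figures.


Approach: apply the application efficiency ratio, Ea = (stored/applied)*100.
Ea = (408.6/485.1)*100 = 84.23 %
Therefore the application efficiency = 84.23 %.


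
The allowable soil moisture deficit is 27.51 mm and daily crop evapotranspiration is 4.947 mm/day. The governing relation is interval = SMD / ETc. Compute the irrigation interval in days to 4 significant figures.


interval = 27.51 / 4.947 = 5.561 days
Therefore the irrigation interval = 5.561 days.


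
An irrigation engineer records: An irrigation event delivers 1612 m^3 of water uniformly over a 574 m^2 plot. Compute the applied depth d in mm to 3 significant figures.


Approach: apply depth from volume over area, d = (V/A)*1000.
d = (1612 / 574) * 1000 = 2810 mm
Therefore the applied depth d = 2810 mm.


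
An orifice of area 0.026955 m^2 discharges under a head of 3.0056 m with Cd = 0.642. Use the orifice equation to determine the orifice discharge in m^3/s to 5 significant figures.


Approach: apply the orifice equation, Q = Cd*A*sqrt(2*g*h).
Q = 0.642 * 0.026955 * sqrt(2*9.81*3.0056) = 0.13289 m^3/s
Therefore the orifice discharge = 0.13289 m^3/s.


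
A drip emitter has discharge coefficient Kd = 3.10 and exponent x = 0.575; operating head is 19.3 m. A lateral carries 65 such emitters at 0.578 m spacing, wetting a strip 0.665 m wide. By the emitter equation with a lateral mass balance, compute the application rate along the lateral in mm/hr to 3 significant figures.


Approach: apply the emitter equation with a lateral mass balance, q = Kd*h^x; Q = n*q; rate = Q/(n*spacing*width).
Step 1 — single emitter flow (q = Kd*h^x):
  q = 3.10 * 19.3^0.575 = 17.004 L/hr
Step 2 — total lateral flow: Q = 65 * 17.004 = 1105.3 L/hr
Step 3 — wetted area: A = 65 * 0.578 * 0.665 = 24.984 m^2
Step 4 — application rate: Q/A = 1105.3/24.984 = 44.2 mm/hr
Therefore the application rate along the lateral = 44.2 mm/hr.


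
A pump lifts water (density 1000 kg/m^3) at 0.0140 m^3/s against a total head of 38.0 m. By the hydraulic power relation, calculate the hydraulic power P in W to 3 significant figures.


Approach: apply the hydraulic power relation, P = rho*g*Q*H.
P = 1000 * 9.81 * 0.0140 * 38.0 = 5220 W
Therefore the hydraulic power P = 5220 W.


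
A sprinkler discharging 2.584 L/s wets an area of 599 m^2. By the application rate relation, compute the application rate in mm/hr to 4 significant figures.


Approach: apply the application rate relation, rate = (Q/A)*3600.
rate = (2.584 / 599) * 3600 = 15.53 mm/hr
Therefore the application rate = 15.53 mm/hr.


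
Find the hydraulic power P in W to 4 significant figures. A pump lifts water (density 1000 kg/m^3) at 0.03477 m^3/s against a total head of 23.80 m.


Approach: apply the hydraulic power relation, P = rho*g*Q*H.
P = 1000 * 9.81 * 0.03477 * 23.80 = 8118 W
Therefore the hydraulic power P = 8118 W.


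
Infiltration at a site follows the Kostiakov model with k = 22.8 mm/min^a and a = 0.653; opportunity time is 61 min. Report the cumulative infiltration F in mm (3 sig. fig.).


Approach: apply the Kostiakov infiltration equation, F = k*t^a.
F = 22.8 * 61^0.653 = 334 mm
Therefore the cumulative infiltration F = 334 mm.


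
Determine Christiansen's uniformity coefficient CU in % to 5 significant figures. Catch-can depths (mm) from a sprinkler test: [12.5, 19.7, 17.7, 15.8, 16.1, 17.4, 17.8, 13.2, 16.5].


Approach: apply Christiansen's uniformity coefficient, CU = (1 - mean_abs_deviation/mean)*100.
mean = 16.30000 mm
mean |d_i - mean| = 1.688889 mm
CU = (1 - 1.688889/16.30000)*100 = 89.639 %
Therefore Christiansen's uniformity coefficient CU = 89.639 %.


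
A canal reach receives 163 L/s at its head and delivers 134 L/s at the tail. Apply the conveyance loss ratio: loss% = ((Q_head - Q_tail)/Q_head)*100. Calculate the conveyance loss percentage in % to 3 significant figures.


loss = ((163 - 134)/163)*100 = 17.8 %
Therefore the conveyance loss percentage = 17.8 %.


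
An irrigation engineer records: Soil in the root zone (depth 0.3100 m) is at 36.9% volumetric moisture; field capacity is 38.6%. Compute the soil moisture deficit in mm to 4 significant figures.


Approach: apply the soil moisture deficit relation, SMD = (FC - theta)/100 * depth * 1000.
SMD = (38.6 - 36.9)/100 * 0.3100 * 1000 = 5.270 mm
Therefore the soil moisture deficit = 5.270 mm.


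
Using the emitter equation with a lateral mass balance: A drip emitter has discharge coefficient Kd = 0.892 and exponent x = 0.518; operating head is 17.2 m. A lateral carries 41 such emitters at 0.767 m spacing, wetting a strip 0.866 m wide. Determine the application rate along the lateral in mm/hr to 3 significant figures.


Approach: apply the emitter equation with a lateral mass balance, q = Kd*h^x; Q = n*q; rate = Q/(n*spacing*width).
Step 1 — single emitter flow (q = Kd*h^x):
  q = 0.892 * 17.2^0.518 = 3.8938 L/hr
Step 2 — total lateral flow: Q = 41 * 3.8938 = 159.64 L/hr
Step 3 — wetted area: A = 41 * 0.767 * 0.866 = 27.233 m^2
Step 4 — application rate: Q/A = 159.64/27.233 = 5.86 mm/hr
Therefore the application rate along the lateral = 5.86 mm/hr.


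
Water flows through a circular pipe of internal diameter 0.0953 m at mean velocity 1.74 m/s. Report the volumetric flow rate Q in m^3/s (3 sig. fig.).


Approach: apply the continuity equation for pipe flow, Q = A * v with A = pi*(D/2)^2.
A = pi*(0.0953/2)^2 = 0.0071331 m^2
Q = 0.0071331 * 1.74 = 0.0124 m^3/s
Therefore the volumetric flow rate Q = 0.0124 m^3/s.


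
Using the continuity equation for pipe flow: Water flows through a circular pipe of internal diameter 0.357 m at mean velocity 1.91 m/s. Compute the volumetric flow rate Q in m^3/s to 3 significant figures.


Approach: apply the continuity equation for pipe flow, Q = A * v with A = pi*(D/2)^2.
A = pi*(0.357/2)^2 = 0.10010 m^2
Q = 0.10010 * 1.91 = 0.191 m^3/s
Therefore the volumetric flow rate Q = 0.191 m^3/s.


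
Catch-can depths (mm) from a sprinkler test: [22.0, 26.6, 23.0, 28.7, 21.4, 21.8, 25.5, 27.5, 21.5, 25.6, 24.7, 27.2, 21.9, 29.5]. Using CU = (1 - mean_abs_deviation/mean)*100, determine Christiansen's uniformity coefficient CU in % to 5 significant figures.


mean = 24.77857 mm
mean |d_i - mean| = 2.450000 mm
CU = (1 - 2.450000/24.77857)*100 = 90.112 %
Therefore Christiansen's uniformity coefficient CU = 90.112 %.


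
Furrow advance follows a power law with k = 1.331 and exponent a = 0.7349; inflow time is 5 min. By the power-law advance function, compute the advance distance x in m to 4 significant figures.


Approach: apply the power-law advance function, x = k*t^a.
x = 1.331 * 5^0.7349 = 4.344 m
Therefore the advance distance x = 4.344 m.


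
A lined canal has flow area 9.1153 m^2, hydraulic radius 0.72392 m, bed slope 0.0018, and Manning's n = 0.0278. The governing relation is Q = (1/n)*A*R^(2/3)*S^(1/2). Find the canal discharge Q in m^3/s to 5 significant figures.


Q = (1/0.0278) * 9.1153 * 0.72392^(2/3) * 0.0018^(1/2) = 11.216 m^3/s
Therefore the canal discharge Q = 11.216 m^3/s.


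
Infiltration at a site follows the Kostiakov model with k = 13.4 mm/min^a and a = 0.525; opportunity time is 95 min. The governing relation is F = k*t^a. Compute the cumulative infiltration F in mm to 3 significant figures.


F = 13.4 * 95^0.525 = 146 mm
Therefore the cumulative infiltration F = 146 mm.


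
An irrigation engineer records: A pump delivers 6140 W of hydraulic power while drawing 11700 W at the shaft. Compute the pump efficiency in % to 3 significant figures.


Approach: apply the efficiency ratio, eta = (P_out/P_in)*100.
eta = (6140 / 11700) * 100 = 52.5 %
Therefore the pump efficiency = 52.5 %.


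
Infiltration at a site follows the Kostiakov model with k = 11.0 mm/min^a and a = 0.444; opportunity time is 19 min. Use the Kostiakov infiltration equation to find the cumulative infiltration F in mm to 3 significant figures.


Approach: apply the Kostiakov infiltration equation, F = k*t^a.
F = 11.0 * 19^0.444 = 40.7 mm
Therefore the cumulative infiltration F = 40.7 mm.


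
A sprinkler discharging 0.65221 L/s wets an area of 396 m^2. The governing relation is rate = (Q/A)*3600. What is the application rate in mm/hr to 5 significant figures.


rate = (0.65221 / 396) * 3600 = 5.9292 mm/hr
Therefore the application rate = 5.9292 mm/hr.


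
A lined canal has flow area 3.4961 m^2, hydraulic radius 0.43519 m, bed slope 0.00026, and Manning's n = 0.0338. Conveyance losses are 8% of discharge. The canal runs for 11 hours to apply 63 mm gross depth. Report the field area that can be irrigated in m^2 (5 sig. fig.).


Approach: apply Manning's equation with a conveyance and depth budget, Q = (1/n)*A*R^(2/3)*S^(1/2); Q_field = Q*(1-loss); Area = Q_field*t/(d/1000).
Step 1 — canal discharge (Manning's equation):
  Q = (1/0.0338) * 3.4961 * 0.43519^(2/3) * 0.00026^(1/2) = 0.9577962 m^3/s
Step 2 — delivered flow: Q_field = 0.9577962*(1 - 8/100) = 0.8811725 m^3/s
Step 3 — volume delivered: V = 0.8811725 * 11*3600 = 34894.43 m^3
Step 4 — area served: A = V / (depth/1000) = 34894.43 / 0.063 = 553880 m^2
Therefore the field area that can be irrigated = 553880 m^2.


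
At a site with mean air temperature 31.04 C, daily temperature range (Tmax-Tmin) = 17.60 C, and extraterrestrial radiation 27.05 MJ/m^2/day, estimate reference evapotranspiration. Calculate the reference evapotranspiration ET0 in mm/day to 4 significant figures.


Approach: apply the Hargreaves-Samani method, ET0 = 0.0023*(Tmean+17.8)*sqrt(Tmax-Tmin)*0.408*Ra.
ET0 = 0.0023*(31.04+17.8)*sqrt(17.60)*0.408*27.05 = 5.201 mm/day
Therefore the reference evapotranspiration ET0 = 5.201 mm/day.


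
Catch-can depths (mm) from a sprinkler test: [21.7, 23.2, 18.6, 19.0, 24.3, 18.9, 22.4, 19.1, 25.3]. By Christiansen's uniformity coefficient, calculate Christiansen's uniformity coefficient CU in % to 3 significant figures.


Approach: apply Christiansen's uniformity coefficient, CU = (1 - mean_abs_deviation/mean)*100.
mean = 21.389 mm
mean |d_i - mean| = 2.2123 mm
CU = (1 - 2.2123/21.389)*100 = 89.7 %
Therefore Christiansen's uniformity coefficient CU = 89.7 %.


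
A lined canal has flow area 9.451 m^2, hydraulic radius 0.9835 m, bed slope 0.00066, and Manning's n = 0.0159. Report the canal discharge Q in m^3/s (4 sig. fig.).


Approach: apply Manning's equation, Q = (1/n)*A*R^(2/3)*S^(1/2).
Q = (1/0.0159) * 9.451 * 0.9835^(2/3) * 0.00066^(1/2) = 15.10 m^3/s
Therefore the canal discharge Q = 15.10 m^3/s.


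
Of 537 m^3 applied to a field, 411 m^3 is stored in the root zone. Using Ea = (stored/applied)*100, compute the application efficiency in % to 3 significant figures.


Ea = (411/537)*100 = 76.5 %
Therefore the application efficiency = 76.5 %.


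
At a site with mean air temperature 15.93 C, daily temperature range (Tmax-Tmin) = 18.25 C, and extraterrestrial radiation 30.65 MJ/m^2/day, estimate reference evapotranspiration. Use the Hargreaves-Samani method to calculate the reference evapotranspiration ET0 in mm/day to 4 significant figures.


Approach: apply the Hargreaves-Samani method, ET0 = 0.0023*(Tmean+17.8)*sqrt(Tmax-Tmin)*0.408*Ra.
ET0 = 0.0023*(15.93+17.8)*sqrt(18.25)*0.408*30.65 = 4.144 mm/day
Therefore the reference evapotranspiration ET0 = 4.144 mm/day.


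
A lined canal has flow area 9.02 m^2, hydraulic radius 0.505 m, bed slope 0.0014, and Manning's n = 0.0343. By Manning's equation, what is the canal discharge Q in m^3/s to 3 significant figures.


Approach: apply Manning's equation, Q = (1/n)*A*R^(2/3)*S^(1/2).
Q = (1/0.0343) * 9.02 * 0.505^(2/3) * 0.0014^(1/2) = 6.24 m^3/s
Therefore the canal discharge Q = 6.24 m^3/s.


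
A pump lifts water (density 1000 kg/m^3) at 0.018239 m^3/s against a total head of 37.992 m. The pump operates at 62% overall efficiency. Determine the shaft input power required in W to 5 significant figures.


Approach: apply hydraulic power then efficiency conversion, P = rho*g*Q*H; P_in = P/eta.
Step 1 — hydraulic power (P = rho*g*Q*H):
  P = 1000 * 9.81 * 0.018239 * 37.992 = 6797.703 W
Step 2 — input power: P_in = P/eta = 6797.703 / 0.62 = 10964 W
Therefore the shaft input power required = 10964 W.


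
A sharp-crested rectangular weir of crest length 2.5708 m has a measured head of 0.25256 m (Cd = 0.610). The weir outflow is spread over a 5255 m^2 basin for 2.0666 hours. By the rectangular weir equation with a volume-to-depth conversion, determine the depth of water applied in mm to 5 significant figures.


Approach: apply the rectangular weir equation with a volume-to-depth conversion, Q = (2/3)*Cd*L*sqrt(2g)*H^1.5; d = Q*t/A * 1000.
Step 1 — weir discharge:
  Q = (2/3)*0.610*2.5708*sqrt(2*9.81)*0.25256^1.5 = 0.5877643 m^3/s
Step 2 — volume: V = 0.5877643 * 2.0666*3600 = 4372.826 m^3
Step 3 — depth: d = V/A * 1000 = 4372.826/5255 * 1000 = 832.13 mm
Therefore the depth of water applied = 832.13 mm.


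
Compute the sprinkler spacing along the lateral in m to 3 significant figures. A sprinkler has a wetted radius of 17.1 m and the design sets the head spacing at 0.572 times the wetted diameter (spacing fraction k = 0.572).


Approach: apply the sprinkler spacing rule (spacing as a fraction of wetted diameter), S = k*(2*R).
S = 0.572 * (2 * 17.1) = 19.6 m
Therefore the sprinkler spacing along the lateral = 19.6 m.


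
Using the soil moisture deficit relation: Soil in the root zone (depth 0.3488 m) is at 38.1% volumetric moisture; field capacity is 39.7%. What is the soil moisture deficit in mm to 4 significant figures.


Approach: apply the soil moisture deficit relation, SMD = (FC - theta)/100 * depth * 1000.
SMD = (39.7 - 38.1)/100 * 0.3488 * 1000 = 5.581 mm
Therefore the soil moisture deficit = 5.581 mm.


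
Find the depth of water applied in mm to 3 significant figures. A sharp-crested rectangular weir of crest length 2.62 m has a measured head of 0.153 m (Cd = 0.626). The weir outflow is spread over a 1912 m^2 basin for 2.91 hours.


Approach: apply the rectangular weir equation with a volume-to-depth conversion, Q = (2/3)*Cd*L*sqrt(2g)*H^1.5; d = Q*t/A * 1000.
Step 1 — weir discharge:
  Q = (2/3)*0.626*2.62*sqrt(2*9.81)*0.153^1.5 = 0.28985 m^3/s
Step 2 — volume: V = 0.28985 * 2.91*3600 = 3036.5 m^3
Step 3 — depth: d = V/A * 1000 = 3036.5/1912 * 1000 = 1590 mm
Therefore the depth of water applied = 1590 mm.


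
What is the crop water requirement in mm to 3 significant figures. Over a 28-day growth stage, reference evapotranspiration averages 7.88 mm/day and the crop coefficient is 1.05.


Approach: apply the crop water requirement relation, CWR = ET0 * Kc * days.
CWR = 7.88 * 1.05 * 28 = 232 mm
Therefore the crop water requirement = 232 mm.


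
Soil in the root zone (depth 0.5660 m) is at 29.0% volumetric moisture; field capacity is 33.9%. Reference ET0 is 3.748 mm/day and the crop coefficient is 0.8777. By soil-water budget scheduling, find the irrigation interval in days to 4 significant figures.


Approach: apply soil-water budget scheduling, SMD = (FC-theta)/100*depth*1000; ETc = ET0*Kc; interval = SMD/ETc.
Step 1 — soil moisture deficit:
  SMD = (33.9 - 29.0)/100 * 0.5660 * 1000 = 27.7340 mm
Step 2 — daily crop ET (ETc = ET0*Kc):
  ETc = 3.748 * 0.8777 = 3.28962 mm/day
Step 3 — irrigation interval (SMD/ETc):
  interval = 27.7340 / 3.28962 = 8.431 days
Therefore the irrigation interval = 8.431 days.


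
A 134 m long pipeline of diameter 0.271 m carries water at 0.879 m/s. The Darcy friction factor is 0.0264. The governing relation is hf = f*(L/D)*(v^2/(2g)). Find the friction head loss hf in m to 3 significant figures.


hf = 0.0264 * (134/0.271) * (0.879^2 / (2*9.81))
hf = 0.514 m
Therefore the friction head loss hf = 0.514 m.


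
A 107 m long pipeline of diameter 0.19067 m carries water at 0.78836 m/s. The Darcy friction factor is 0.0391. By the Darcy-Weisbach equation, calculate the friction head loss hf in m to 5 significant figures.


Approach: apply the Darcy-Weisbach equation, hf = f*(L/D)*(v^2/(2g)).
hf = 0.0391 * (107/0.19067) * (0.78836^2 / (2*9.81))
hf = 0.69507 m
Therefore the friction head loss hf = 0.69507 m.


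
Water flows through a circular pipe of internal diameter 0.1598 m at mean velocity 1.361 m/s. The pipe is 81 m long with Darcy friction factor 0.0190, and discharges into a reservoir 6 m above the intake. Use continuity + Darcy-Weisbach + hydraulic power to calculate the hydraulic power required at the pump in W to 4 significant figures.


Approach: apply continuity + Darcy-Weisbach + hydraulic power, Q = A*v; hf = f*(L/D)*(v^2/(2g)); H = static + hf; P = rho*g*Q*H.
Step 1 — flow rate (continuity, Q = A*v):
  A = pi*(0.1598/2)^2 = 0.0200560 m^2
  Q = 0.0200560 * 1.361 = 0.0272962 m^3/s
Step 2 — friction head loss (Darcy-Weisbach):
  hf = 0.0190 * (81/0.1598) * (1.361^2 / (2*9.81))
  hf = 0.909241 m
Step 3 — total head: H = 6 + 0.909241 = 6.90924 m
Step 4 — hydraulic power (P = rho*g*Q*H):
  P = 1000 * 9.81 * 0.0272962 * 6.90924 = 1850 W
Therefore the hydraulic power required at the pump = 1850 W.


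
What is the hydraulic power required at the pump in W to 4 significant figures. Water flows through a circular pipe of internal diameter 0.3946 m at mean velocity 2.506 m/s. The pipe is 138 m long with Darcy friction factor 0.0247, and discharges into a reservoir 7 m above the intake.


Approach: apply continuity + Darcy-Weisbach + hydraulic power, Q = A*v; hf = f*(L/D)*(v^2/(2g)); H = static + hf; P = rho*g*Q*H.
Step 1 — flow rate (continuity, Q = A*v):
  A = pi*(0.3946/2)^2 = 0.122294 m^2
  Q = 0.122294 * 2.506 = 0.306468 m^3/s
Step 2 — friction head loss (Darcy-Weisbach):
  hf = 0.0247 * (138/0.3946) * (2.506^2 / (2*9.81))
  hf = 2.76492 m
Step 3 — total head: H = 7 + 2.76492 = 9.76492 m
Step 4 — hydraulic power (P = rho*g*Q*H):
  P = 1000 * 9.81 * 0.306468 * 9.76492 = 29360 W
Therefore the hydraulic power required at the pump = 29360 W.


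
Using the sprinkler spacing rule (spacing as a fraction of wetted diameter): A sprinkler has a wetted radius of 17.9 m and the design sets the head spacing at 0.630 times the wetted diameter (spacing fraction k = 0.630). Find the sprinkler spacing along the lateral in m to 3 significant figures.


Approach: apply the sprinkler spacing rule (spacing as a fraction of wetted diameter), S = k*(2*R).
S = 0.630 * (2 * 17.9) = 22.6 m
Therefore the sprinkler spacing along the lateral = 22.6 m.


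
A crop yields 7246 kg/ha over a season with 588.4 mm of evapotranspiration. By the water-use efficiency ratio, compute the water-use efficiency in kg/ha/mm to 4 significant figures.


Approach: apply the water-use efficiency ratio, WUE = yield/ET.
WUE = 7246 / 588.4 = 12.31 kg/ha/mm
Therefore the water-use efficiency = 12.31 kg/ha/mm.


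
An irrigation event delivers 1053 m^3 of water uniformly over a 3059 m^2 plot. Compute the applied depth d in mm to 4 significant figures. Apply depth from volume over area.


Approach: apply depth from volume over area, d = (V/A)*1000.
d = (1053 / 3059) * 1000 = 344.2 mm
Therefore the applied depth d = 344.2 mm.


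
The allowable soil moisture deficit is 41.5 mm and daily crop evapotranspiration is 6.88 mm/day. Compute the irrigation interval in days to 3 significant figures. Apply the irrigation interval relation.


Approach: apply the irrigation interval relation, interval = SMD / ETc.
interval = 41.5 / 6.88 = 6.03 days
Therefore the irrigation interval = 6.03 days.


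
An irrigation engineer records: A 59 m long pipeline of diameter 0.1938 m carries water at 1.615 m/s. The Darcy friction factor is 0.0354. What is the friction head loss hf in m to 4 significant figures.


Approach: apply the Darcy-Weisbach equation, hf = f*(L/D)*(v^2/(2g)).
hf = 0.0354 * (59/0.1938) * (1.615^2 / (2*9.81))
hf = 1.433 m
Therefore the friction head loss hf = 1.433 m.


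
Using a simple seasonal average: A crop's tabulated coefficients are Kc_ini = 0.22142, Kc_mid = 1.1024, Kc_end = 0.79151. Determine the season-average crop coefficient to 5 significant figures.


Approach: apply a simple seasonal average, Kc_avg = (Kc_ini + Kc_mid + Kc_end)/3.
Kc_avg = (0.22142 + 1.1024 + 0.79151)/3 = 0.70511
Therefore the season-average crop coefficient = 0.70511.


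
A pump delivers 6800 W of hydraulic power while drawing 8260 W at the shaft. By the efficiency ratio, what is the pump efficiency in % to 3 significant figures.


Approach: apply the efficiency ratio, eta = (P_out/P_in)*100.
eta = (6800 / 8260) * 100 = 82.3 %
Therefore the pump efficiency = 82.3 %.


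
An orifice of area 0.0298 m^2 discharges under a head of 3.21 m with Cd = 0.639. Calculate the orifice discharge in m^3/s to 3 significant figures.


Approach: apply the orifice equation, Q = Cd*A*sqrt(2*g*h).
Q = 0.639 * 0.0298 * sqrt(2*9.81*3.21) = 0.151 m^3/s
Therefore the orifice discharge = 0.151 m^3/s.


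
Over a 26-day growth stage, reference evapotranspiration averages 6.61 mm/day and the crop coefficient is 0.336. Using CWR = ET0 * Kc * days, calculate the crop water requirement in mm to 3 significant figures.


CWR = 6.61 * 0.336 * 26 = 57.7 mm
Therefore the crop water requirement = 57.7 mm.


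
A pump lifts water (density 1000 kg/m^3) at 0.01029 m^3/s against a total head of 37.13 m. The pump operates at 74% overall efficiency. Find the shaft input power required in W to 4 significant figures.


Approach: apply hydraulic power then efficiency conversion, P = rho*g*Q*H; P_in = P/eta.
Step 1 — hydraulic power (P = rho*g*Q*H):
  P = 1000 * 9.81 * 0.01029 * 37.13 = 3748.08 W
Step 2 — input power: P_in = P/eta = 3748.08 / 0.74 = 5065 W
Therefore the shaft input power required = 5065 W.


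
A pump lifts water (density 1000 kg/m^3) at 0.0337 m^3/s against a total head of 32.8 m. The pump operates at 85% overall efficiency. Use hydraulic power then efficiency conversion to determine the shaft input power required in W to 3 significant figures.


Approach: apply hydraulic power then efficiency conversion, P = rho*g*Q*H; P_in = P/eta.
Step 1 — hydraulic power (P = rho*g*Q*H):
  P = 1000 * 9.81 * 0.0337 * 32.8 = 10844 W
Step 2 — input power: P_in = P/eta = 10844 / 0.85 = 12800 W
Therefore the shaft input power required = 12800 W.


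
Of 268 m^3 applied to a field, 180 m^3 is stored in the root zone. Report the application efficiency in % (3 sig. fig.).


Approach: apply the application efficiency ratio, Ea = (stored/applied)*100.
Ea = (180/268)*100 = 67.2 %
Therefore the application efficiency = 67.2 %.


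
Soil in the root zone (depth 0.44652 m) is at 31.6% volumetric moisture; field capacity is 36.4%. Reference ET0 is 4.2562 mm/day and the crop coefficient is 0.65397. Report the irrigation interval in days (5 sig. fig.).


Approach: apply soil-water budget scheduling, SMD = (FC-theta)/100*depth*1000; ETc = ET0*Kc; interval = SMD/ETc.
Step 1 — soil moisture deficit:
  SMD = (36.4 - 31.6)/100 * 0.44652 * 1000 = 21.43296 mm
Step 2 — daily crop ET (ETc = ET0*Kc):
  ETc = 4.2562 * 0.65397 = 2.783427 mm/day
Step 3 — irrigation interval (SMD/ETc):
  interval = 21.43296 / 2.783427 = 7.7002 days
Therefore the irrigation interval = 7.7002 days.


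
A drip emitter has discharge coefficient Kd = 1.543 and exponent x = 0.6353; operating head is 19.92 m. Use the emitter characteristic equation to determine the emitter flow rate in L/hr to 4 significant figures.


Approach: apply the emitter characteristic equation, q = Kd * h^x.
q = 1.543 * 19.92^0.6353 = 10.32 L/hr
Therefore the emitter flow rate = 10.32 L/hr.


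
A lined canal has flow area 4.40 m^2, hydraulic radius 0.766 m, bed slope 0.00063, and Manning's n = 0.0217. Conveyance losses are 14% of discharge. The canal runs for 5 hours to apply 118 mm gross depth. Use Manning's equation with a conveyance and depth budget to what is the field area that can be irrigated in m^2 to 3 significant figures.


Approach: apply Manning's equation with a conveyance and depth budget, Q = (1/n)*A*R^(2/3)*S^(1/2); Q_field = Q*(1-loss); Area = Q_field*t/(d/1000).
Step 1 — canal discharge (Manning's equation):
  Q = (1/0.0217) * 4.40 * 0.766^(2/3) * 0.00063^(1/2) = 4.2607 m^3/s
Step 2 — delivered flow: Q_field = 4.2607*(1 - 14/100) = 3.6642 m^3/s
Step 3 — volume delivered: V = 3.6642 * 5*3600 = 65956 m^3
Step 4 — area served: A = V / (depth/1000) = 65956 / 0.118 = 559000 m^2
Therefore the field area that can be irrigated = 559000 m^2.


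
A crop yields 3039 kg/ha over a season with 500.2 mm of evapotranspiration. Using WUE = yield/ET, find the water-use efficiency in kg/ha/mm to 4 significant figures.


WUE = 3039 / 500.2 = 6.076 kg/ha/mm
Therefore the water-use efficiency = 6.076 kg/ha/mm.


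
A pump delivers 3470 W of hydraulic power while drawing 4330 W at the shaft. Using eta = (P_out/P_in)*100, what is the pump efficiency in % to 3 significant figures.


eta = (3470 / 4330) * 100 = 80.1 %
Therefore the pump efficiency = 80.1 %.


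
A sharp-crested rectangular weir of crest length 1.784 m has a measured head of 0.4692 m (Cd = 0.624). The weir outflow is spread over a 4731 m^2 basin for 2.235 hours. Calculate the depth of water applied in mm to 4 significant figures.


Approach: apply the rectangular weir equation with a volume-to-depth conversion, Q = (2/3)*Cd*L*sqrt(2g)*H^1.5; d = Q*t/A * 1000.
Step 1 — weir discharge:
  Q = (2/3)*0.624*1.784*sqrt(2*9.81)*0.4692^1.5 = 1.05651 m^3/s
Step 2 — volume: V = 1.05651 * 2.235*3600 = 8500.70 m^3
Step 3 — depth: d = V/A * 1000 = 8500.70/4731 * 1000 = 1797 mm
Therefore the depth of water applied = 1797 mm.


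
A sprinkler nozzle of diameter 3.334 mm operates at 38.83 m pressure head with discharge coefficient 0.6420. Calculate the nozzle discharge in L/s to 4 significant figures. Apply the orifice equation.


Approach: apply the orifice equation, Q = Cd*A*sqrt(2*g*h), A = pi*(d/2)^2.
A = pi*(3.334e-3/2)^2 = 8.73014e-06 m^2
Q = 0.6420 * 8.73014e-06 * sqrt(2*9.81*38.83) * 1000 = 0.1547 L/s
Therefore the nozzle discharge = 0.1547 L/s.


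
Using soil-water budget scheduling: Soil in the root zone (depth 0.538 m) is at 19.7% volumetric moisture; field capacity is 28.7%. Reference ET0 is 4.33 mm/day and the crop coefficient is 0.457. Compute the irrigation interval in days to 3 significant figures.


Approach: apply soil-water budget scheduling, SMD = (FC-theta)/100*depth*1000; ETc = ET0*Kc; interval = SMD/ETc.
Step 1 — soil moisture deficit:
  SMD = (28.7 - 19.7)/100 * 0.538 * 1000 = 48.420 mm
Step 2 — daily crop ET (ETc = ET0*Kc):
  ETc = 4.33 * 0.457 = 1.9788 mm/day
Step 3 — irrigation interval (SMD/ETc):
  interval = 48.420 / 1.9788 = 24.5 days
Therefore the irrigation interval = 24.5 days.


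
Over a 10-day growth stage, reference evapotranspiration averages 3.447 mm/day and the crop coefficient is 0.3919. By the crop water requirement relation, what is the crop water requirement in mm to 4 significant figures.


Approach: apply the crop water requirement relation, CWR = ET0 * Kc * days.
CWR = 3.447 * 0.3919 * 10 = 13.51 mm
Therefore the crop water requirement = 13.51 mm.


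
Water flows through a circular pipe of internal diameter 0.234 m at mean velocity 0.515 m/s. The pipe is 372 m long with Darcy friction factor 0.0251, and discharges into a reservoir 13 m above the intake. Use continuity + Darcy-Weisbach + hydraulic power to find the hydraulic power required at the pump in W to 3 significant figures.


Approach: apply continuity + Darcy-Weisbach + hydraulic power, Q = A*v; hf = f*(L/D)*(v^2/(2g)); H = static + hf; P = rho*g*Q*H.
Step 1 — flow rate (continuity, Q = A*v):
  A = pi*(0.234/2)^2 = 0.043005 m^2
  Q = 0.043005 * 0.515 = 0.022148 m^3/s
Step 2 — friction head loss (Darcy-Weisbach):
  hf = 0.0251 * (372/0.234) * (0.515^2 / (2*9.81))
  hf = 0.53941 m
Step 3 — total head: H = 13 + 0.53941 = 13.539 m
Step 4 — hydraulic power (P = rho*g*Q*H):
  P = 1000 * 9.81 * 0.022148 * 13.539 = 2940 W
Therefore the hydraulic power required at the pump = 2940 W.


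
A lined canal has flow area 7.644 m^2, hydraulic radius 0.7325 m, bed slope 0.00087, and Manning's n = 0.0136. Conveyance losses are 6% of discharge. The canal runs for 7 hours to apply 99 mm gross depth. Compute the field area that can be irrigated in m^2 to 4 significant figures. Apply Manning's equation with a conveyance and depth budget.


Approach: apply Manning's equation with a conveyance and depth budget, Q = (1/n)*A*R^(2/3)*S^(1/2); Q_field = Q*(1-loss); Area = Q_field*t/(d/1000).
Step 1 — canal discharge (Manning's equation):
  Q = (1/0.0136) * 7.644 * 0.7325^(2/3) * 0.00087^(1/2) = 13.4714 m^3/s
Step 2 — delivered flow: Q_field = 13.4714*(1 - 6/100) = 12.6631 m^3/s
Step 3 — volume delivered: V = 12.6631 * 7*3600 = 319111 m^3
Step 4 — area served: A = V / (depth/1000) = 319111 / 0.099 = 3223000 m^2
Therefore the field area that can be irrigated = 3223000 m^2.


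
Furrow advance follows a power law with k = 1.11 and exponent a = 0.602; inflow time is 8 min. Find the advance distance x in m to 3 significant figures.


Approach: apply the power-law advance function, x = k*t^a.
x = 1.11 * 8^0.602 = 3.88 m
Therefore the advance distance x = 3.88 m.


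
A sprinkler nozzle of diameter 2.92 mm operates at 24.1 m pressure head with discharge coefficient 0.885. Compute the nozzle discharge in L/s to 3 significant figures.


Approach: apply the orifice equation, Q = Cd*A*sqrt(2*g*h), A = pi*(d/2)^2.
A = pi*(2.92e-3/2)^2 = 6.6966e-06 m^2
Q = 0.885 * 6.6966e-06 * sqrt(2*9.81*24.1) * 1000 = 0.129 L/s
Therefore the nozzle discharge = 0.129 L/s.


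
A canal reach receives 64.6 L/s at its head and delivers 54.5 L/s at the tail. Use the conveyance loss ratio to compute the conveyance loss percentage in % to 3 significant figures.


Approach: apply the conveyance loss ratio, loss% = ((Q_head - Q_tail)/Q_head)*100.
loss = ((64.6 - 54.5)/64.6)*100 = 15.6 %
Therefore the conveyance loss percentage = 15.6 %.


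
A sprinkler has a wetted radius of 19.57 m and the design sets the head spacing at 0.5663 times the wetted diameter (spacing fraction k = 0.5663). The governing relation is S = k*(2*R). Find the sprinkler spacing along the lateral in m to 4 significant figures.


S = 0.5663 * (2 * 19.57) = 22.16 m
Therefore the sprinkler spacing along the lateral = 22.16 m.


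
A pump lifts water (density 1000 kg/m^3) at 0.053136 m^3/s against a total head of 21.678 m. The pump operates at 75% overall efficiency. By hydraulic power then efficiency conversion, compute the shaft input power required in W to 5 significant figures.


Approach: apply hydraulic power then efficiency conversion, P = rho*g*Q*H; P_in = P/eta.
Step 1 — hydraulic power (P = rho*g*Q*H):
  P = 1000 * 9.81 * 0.053136 * 21.678 = 11299.96 W
Step 2 — input power: P_in = P/eta = 11299.96 / 0.75 = 15067 W
Therefore the shaft input power required = 15067 W.


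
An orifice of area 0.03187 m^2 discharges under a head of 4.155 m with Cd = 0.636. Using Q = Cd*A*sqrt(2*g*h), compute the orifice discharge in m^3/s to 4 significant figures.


Q = 0.636 * 0.03187 * sqrt(2*9.81*4.155) = 0.1830 m^3/s
Therefore the orifice discharge = 0.1830 m^3/s.


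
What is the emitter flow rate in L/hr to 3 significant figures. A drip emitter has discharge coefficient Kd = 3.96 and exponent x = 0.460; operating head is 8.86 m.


Approach: apply the emitter characteristic equation, q = Kd * h^x.
q = 3.96 * 8.86^0.460 = 10.8 L/hr
Therefore the emitter flow rate = 10.8 L/hr.


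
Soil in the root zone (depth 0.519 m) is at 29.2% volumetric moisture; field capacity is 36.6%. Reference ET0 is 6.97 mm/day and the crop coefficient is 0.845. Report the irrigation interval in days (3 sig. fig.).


Approach: apply soil-water budget scheduling, SMD = (FC-theta)/100*depth*1000; ETc = ET0*Kc; interval = SMD/ETc.
Step 1 — soil moisture deficit:
  SMD = (36.6 - 29.2)/100 * 0.519 * 1000 = 38.406 mm
Step 2 — daily crop ET (ETc = ET0*Kc):
  ETc = 6.97 * 0.845 = 5.8896 mm/day
Step 3 — irrigation interval (SMD/ETc):
  interval = 38.406 / 5.8896 = 6.52 days
Therefore the irrigation interval = 6.52 days.
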